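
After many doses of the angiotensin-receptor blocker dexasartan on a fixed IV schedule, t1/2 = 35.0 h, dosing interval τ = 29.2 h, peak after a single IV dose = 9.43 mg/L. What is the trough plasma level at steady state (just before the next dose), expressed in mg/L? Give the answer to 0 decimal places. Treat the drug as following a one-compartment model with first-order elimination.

k = ln2 / t½ = 0.693147 / 35.0 = 0.01980 h⁻¹
e^(−kτ) = e^(−0.01980 × 29.2) = 0.5609
Accumulation ratio R = 1 / (1 − e^(−kτ)) = 1 / (1 − 0.5609) = 2.277
Steady-state trough = C₀ × R × e^(−kτ) = 9.43 × 2.277 × 0.5609 = 12.04 mg/L

12 mg/L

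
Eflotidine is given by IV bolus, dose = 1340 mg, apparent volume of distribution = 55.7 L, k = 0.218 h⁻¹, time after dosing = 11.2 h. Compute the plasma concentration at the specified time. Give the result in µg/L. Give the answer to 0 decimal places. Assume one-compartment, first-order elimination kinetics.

C₀ = Dose / Vd = 1340 / 55.7 = 24.06 mg/L
C = C₀ · e^(−k·t) = 24.06 × e^(−0.2180 × 11.2)
  = 24.06 × 0.08702 = 2.094 mg/L
Convert: 2.094 mg/L × 1000 = 2094 µg/L

2094 µg/L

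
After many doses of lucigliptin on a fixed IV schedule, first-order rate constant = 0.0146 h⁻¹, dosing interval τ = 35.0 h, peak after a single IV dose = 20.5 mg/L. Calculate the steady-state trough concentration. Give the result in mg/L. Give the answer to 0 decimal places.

e^(−kτ) = e^(−0.01460 × 35.0) = 0.5999
Accumulation ratio R = 1 / (1 − e^(−kτ)) = 1 / (1 − 0.5999) = 2.499
Steady-state trough = C₀ × R × e^(−kτ) = 20.5 × 2.499 × 0.5999 = 30.73 mg/L

31 mg/L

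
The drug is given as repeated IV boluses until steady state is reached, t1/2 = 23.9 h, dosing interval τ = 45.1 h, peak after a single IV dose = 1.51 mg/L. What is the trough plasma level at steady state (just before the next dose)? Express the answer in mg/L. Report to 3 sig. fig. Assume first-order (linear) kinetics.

0.560 mg/L

k = ln2 / t½ = 0.693147 / 23.9 = 0.02900 h⁻¹
e^(−kτ) = e^(−0.02900 × 45.1) = 0.2704
Accumulation ratio R = 1 / (1 − e^(−kτ)) = 1 / (1 − 0.2704) = 1.371
Steady-state trough = C₀ × R × e^(−kτ) = 1.51 × 1.371 × 0.2704 = 0.5598 mg/L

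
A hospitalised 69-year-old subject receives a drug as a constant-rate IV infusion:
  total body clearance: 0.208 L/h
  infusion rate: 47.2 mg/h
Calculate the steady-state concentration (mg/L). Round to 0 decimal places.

At steady state Css = R₀ / CL = 47.2 / 0.2080 = 226.9 mg/L

227 mg/L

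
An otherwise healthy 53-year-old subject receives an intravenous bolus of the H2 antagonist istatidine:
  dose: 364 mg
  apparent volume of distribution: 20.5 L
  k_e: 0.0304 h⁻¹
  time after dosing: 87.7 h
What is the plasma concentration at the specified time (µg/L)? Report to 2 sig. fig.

C₀ = Dose / Vd = 364.0 / 20.5 = 17.76 mg/L
C = C₀ · e^(−k·t) = 17.76 × e^(−0.03040 × 87.7)
  = 17.76 × 0.06952 = 1.235 mg/L
Convert: 1.235 mg/L × 1000 = 1235 µg/L

1200 µg/L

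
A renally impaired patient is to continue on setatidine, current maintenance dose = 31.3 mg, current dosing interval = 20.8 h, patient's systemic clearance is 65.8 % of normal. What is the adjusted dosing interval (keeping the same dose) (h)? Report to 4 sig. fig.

31.61 h

To keep the same average steady-state level, dosing rate must scale with clearance.
CL ratio = 65.8 / 100 = 0.6580
New interval (same dose) = 20.8 / 0.6580 = 31.61 h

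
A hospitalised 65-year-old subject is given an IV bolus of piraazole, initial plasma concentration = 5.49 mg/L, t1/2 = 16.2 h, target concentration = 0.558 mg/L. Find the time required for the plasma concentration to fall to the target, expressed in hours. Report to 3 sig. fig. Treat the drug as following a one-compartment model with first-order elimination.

53.4 h

k = ln2 / t½ = 0.693147 / 16.2 = 0.04279 h⁻¹
t = ln(C₀ / C) / k = ln(5.490 / 0.558) / 0.04279
  = ln(9.839) / 0.04279 = 2.286 / 0.04279 = 53.42 h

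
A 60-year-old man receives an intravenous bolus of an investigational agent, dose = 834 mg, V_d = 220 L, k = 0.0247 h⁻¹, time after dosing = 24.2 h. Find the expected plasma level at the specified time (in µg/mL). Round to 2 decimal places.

C₀ = Dose / Vd = 834.0 / 220 = 3.791 mg/L
C = C₀ · e^(−k·t) = 3.791 × e^(−0.02470 × 24.2)
  = 3.791 × 0.5501 = 2.085 mg/L
(2.085 mg/L = 2.085 µg/mL)

2.09 µg/mL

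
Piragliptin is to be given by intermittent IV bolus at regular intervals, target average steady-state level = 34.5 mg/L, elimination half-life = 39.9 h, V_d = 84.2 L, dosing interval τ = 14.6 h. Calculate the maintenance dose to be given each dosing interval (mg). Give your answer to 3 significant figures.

k = ln2 / t½ = 0.693147 / 39.9 = 0.01737 h⁻¹
CL = k × Vd = 0.01737 × 84.2 = 1.463 L/h
At steady state, Dose/τ = Css × CL.
Dose = Css × CL × τ = 34.5 × 1.463 × 14.6 = 736.9 mg

737 mg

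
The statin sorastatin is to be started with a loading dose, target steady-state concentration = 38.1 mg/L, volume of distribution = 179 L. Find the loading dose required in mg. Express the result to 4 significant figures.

LD = Css × Vd = 38.1 × 179 = 6820 mg

6820 mg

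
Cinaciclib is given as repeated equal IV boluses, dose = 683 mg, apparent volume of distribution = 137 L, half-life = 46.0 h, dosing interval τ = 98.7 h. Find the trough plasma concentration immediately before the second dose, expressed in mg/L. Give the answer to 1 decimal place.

1.1 mg/L

C₀ per dose = Dose / Vd = 683 / 137 = 4.985 mg/L
k = ln2 / t½ = 0.693147 / 46.0 = 0.01507 h⁻¹
Fraction remaining after one interval: r = e^(−kτ) = e^(−0.01507 × 98.7) = 0.2260
Before dose 2, 1 dose has been given (aged 1τ).
C_trough = C₀ × r = 4.985 × 0.2260 = 1.127 mg/L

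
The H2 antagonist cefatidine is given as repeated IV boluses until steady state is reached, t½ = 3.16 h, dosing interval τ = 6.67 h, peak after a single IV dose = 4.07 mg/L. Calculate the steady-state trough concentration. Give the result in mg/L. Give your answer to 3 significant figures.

k = ln2 / t½ = 0.693147 / 3.16 = 0.2194 h⁻¹
e^(−kτ) = e^(−0.2194 × 6.67) = 0.2314
Accumulation ratio R = 1 / (1 − e^(−kτ)) = 1 / (1 − 0.2314) = 1.301
Steady-state trough = C₀ × R × e^(−kτ) = 4.07 × 1.301 × 0.2314 = 1.225 mg/L

1.23 mg/L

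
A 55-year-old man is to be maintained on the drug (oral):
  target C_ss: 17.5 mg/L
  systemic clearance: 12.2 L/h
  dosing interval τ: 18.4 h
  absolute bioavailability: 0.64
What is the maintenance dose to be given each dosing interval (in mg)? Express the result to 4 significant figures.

At steady state, F × (Dose/τ) = Css × CL.
Dose = Css × CL × τ / F = 17.5 × 12.20 × 18.4 / 0.64 = 6138 mg

6138 mg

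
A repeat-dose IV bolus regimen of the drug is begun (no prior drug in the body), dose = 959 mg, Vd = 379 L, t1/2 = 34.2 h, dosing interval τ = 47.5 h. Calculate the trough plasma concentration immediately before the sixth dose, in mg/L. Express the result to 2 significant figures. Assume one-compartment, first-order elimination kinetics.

1.6 mg/L

C₀ per dose = Dose / Vd = 959 / 379 = 2.530 mg/L
k = ln2 / t½ = 0.693147 / 34.2 = 0.02027 h⁻¹
Fraction remaining after one interval: r = e^(−kτ) = e^(−0.02027 × 47.5) = 0.3818
Before dose 6, 5 doses have been given (aged 1τ, 2τ, 3τ, 4τ, 5τ).
C_trough = C₀ × (r + r² + … + r^5) = C₀ × r(1−r^5)/(1−r)
        = 2.530 × 0.3818 × (1 − 0.008113) / (1 − 0.3818) = 1.550 mg/L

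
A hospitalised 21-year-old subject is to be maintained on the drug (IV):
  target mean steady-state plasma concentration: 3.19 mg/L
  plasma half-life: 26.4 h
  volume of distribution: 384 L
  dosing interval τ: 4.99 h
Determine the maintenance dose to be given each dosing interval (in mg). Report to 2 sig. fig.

160 mg

k = ln2 / t½ = 0.693147 / 26.4 = 0.02626 h⁻¹
CL = k × Vd = 0.02626 × 384 = 10.08 L/h
At steady state, Dose/τ = Css × CL.
Dose = Css × CL × τ = 3.19 × 10.08 × 4.99 = 160.5 mg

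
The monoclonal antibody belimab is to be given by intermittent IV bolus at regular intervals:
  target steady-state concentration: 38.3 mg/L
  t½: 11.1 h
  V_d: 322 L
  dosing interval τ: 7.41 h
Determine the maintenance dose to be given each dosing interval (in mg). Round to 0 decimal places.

5707 mg

k = ln2 / t½ = 0.693147 / 11.1 = 0.06245 h⁻¹
CL = k × Vd = 0.06245 × 322 = 20.11 L/h
At steady state, Dose/τ = Css × CL.
Dose = Css × CL × τ = 38.3 × 20.11 × 7.41 = 5707 mg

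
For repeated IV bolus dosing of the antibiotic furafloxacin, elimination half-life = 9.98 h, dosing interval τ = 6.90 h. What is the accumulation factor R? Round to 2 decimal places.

2.63

k = ln2 / t½ = 0.693147 / 9.98 = 0.06945 h⁻¹
e^(−kτ) = e^(−0.06945 × 6.90) = 0.6193
Accumulation ratio R = 1 / (1 − e^(−kτ)) = 1 / (1 − 0.6193) = 2.627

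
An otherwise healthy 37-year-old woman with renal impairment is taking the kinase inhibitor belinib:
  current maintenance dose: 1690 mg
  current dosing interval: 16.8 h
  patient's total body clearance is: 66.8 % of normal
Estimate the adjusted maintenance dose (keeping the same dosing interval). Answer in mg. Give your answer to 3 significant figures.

To keep the same average steady-state level, dosing rate must scale with clearance.
CL ratio = 66.8 / 100 = 0.6680
New dose (same interval) = 1690 × 0.6680 = 1129 mg

1130 mg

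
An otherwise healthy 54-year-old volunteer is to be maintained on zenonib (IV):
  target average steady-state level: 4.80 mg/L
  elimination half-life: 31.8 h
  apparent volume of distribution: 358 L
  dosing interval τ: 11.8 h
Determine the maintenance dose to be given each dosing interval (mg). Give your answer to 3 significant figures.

442 mg

k = ln2 / t½ = 0.693147 / 31.8 = 0.02180 h⁻¹
CL = k × Vd = 0.02180 × 358 = 7.804 L/h
At steady state, Dose/τ = Css × CL.
Dose = Css × CL × τ = 4.80 × 7.804 × 11.8 = 442.0 mg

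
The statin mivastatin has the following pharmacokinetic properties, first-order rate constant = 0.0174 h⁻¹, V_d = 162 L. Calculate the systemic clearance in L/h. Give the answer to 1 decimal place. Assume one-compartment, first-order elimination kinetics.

2.8 L/h

CL = k × Vd = 0.0174 × 162 = 2.819 L/h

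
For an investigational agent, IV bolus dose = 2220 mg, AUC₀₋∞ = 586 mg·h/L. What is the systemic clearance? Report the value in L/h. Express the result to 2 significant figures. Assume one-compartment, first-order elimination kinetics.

3.8 L/h

CL = Dose / AUC = 2220 / 586 = 3.788 L/h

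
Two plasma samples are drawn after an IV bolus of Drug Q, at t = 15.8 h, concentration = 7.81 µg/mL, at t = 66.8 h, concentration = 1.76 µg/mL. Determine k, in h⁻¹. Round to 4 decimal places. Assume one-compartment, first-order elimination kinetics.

0.0292 h⁻¹

k = ln(C₁/C₂) / (t₂ − t₁) = ln(7.81/1.76) / (66.8 − 15.8)
  = 1.490 / 51.00 = 0.02922 h⁻¹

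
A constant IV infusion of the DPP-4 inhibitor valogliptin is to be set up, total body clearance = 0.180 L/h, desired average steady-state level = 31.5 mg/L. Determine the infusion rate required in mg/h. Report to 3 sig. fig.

At steady state, infusion rate R₀ = Css × CL = 31.5 × 0.1800 = 5.670 mg/h

5.67 mg/h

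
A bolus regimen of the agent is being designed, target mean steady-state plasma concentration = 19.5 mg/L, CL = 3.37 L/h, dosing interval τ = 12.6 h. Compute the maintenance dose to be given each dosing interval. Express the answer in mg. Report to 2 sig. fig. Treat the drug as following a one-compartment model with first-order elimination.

At steady state, Dose/τ = Css × CL.
Dose = Css × CL × τ = 19.5 × 3.370 × 12.6 = 828.0 mg

830 mg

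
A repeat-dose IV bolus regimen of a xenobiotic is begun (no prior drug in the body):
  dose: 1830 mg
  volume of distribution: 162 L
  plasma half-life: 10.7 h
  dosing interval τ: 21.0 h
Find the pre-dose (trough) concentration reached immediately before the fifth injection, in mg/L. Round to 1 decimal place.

3.9 mg/L

C₀ per dose = Dose / Vd = 1830 / 162 = 11.30 mg/L
k = ln2 / t½ = 0.693147 / 10.7 = 0.06478 h⁻¹
Fraction remaining after one interval: r = e^(−kτ) = e^(−0.06478 × 21.0) = 0.2566
Before dose 5, 4 doses have been given (aged 1τ, 2τ, 3τ, 4τ).
C_trough = C₀ × (r + r² + … + r^4) = C₀ × r(1−r^4)/(1−r)
        = 11.30 × 0.2566 × (1 − 0.004335) / (1 − 0.2566) = 3.884 mg/L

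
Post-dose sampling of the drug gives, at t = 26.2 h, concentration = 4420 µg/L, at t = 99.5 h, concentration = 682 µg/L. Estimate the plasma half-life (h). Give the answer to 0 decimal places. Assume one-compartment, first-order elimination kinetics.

k = ln(C₁/C₂) / (t₂ − t₁) = ln(4420/682) / (99.5 − 26.2)
  = 1.869 / 73.30 = 0.02550 h⁻¹
t½ = ln2 / k = 0.693147 / 0.02550 = 27.18 h

27 h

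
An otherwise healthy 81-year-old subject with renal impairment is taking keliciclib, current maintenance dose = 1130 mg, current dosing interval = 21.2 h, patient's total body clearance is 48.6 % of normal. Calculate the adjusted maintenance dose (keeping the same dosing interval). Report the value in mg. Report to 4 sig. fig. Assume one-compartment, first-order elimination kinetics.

To keep the same average steady-state level, dosing rate must scale with clearance.
CL ratio = 48.6 / 100 = 0.4860
New dose (same interval) = 1130 × 0.4860 = 549.2 mg

549.2 mg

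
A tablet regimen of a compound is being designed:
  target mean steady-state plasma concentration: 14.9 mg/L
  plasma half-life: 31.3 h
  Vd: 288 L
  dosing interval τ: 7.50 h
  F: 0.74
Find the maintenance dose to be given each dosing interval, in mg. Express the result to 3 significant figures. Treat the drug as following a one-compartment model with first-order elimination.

k = ln2 / t½ = 0.693147 / 31.3 = 0.02215 h⁻¹
CL = k × Vd = 0.02215 × 288 = 6.379 L/h
At steady state, F × (Dose/τ) = Css × CL.
Dose = Css × CL × τ / F = 14.9 × 6.379 × 7.50 / 0.74 = 963.3 mg

963 mg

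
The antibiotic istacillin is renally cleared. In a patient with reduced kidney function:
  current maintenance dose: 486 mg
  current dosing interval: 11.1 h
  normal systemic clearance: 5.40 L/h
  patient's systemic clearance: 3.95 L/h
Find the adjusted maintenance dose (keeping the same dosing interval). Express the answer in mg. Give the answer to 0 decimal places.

356 mg

To keep the same average steady-state level, dosing rate must scale with clearance.
CL ratio = 3.95 / 5.40 = 0.7315
New dose (same interval) = 486 × 0.7315 = 355.5 mg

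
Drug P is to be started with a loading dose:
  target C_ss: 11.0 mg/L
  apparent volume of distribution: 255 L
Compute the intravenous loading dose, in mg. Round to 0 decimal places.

LD = Css × Vd = 11.0 × 255 = 2805 mg

2805 mg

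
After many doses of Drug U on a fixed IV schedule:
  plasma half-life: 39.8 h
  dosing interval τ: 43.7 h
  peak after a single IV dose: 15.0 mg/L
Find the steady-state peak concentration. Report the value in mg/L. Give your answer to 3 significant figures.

k = ln2 / t½ = 0.693147 / 39.8 = 0.01742 h⁻¹
e^(−kτ) = e^(−0.01742 × 43.7) = 0.4671
Accumulation ratio R = 1 / (1 − e^(−kτ)) = 1 / (1 − 0.4671) = 1.877
Steady-state peak = C₀ × R = 15.0 × 1.877 = 28.16 mg/L

28.2 mg/L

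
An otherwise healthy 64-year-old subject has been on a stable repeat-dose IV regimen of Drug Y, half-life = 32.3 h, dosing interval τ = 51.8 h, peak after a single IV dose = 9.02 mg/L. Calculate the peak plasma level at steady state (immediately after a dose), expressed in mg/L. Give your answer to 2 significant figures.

k = ln2 / t½ = 0.693147 / 32.3 = 0.02146 h⁻¹
e^(−kτ) = e^(−0.02146 × 51.8) = 0.3290
Accumulation ratio R = 1 / (1 − e^(−kτ)) = 1 / (1 − 0.3290) = 1.490
Steady-state peak = C₀ × R = 9.02 × 1.490 = 13.44 mg/L

13 mg/L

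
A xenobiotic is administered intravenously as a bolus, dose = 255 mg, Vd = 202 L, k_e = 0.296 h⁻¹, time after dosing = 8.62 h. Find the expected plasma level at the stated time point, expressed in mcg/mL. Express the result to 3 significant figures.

0.0984 mcg/mL

C₀ = Dose / Vd = 255.0 / 202 = 1.262 mg/L
C = C₀ · e^(−k·t) = 1.262 × e^(−0.2960 × 8.62)
  = 1.262 × 0.07796 = 0.09839 mg/L
(0.09839 mg/L = 0.09839 mcg/mL)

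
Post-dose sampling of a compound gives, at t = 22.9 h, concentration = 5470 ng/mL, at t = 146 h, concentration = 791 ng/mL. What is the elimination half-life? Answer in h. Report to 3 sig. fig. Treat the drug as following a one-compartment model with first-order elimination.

k = ln(C₁/C₂) / (t₂ − t₁) = ln(5470/791) / (146 − 22.9)
  = 1.934 / 123.1 = 0.01571 h⁻¹
t½ = ln2 / k = 0.693147 / 0.01571 = 44.12 h

44.1 h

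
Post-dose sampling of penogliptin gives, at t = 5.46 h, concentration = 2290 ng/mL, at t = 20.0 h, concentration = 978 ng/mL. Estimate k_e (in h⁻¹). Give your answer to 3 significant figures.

k = ln(C₁/C₂) / (t₂ − t₁) = ln(2290/978) / (20.0 − 5.46)
  = 0.8508 / 14.54 = 0.05851 h⁻¹

0.0585 h⁻¹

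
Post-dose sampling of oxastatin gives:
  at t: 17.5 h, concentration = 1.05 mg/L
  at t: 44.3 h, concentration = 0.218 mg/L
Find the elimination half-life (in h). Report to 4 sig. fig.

11.82 h

k = ln(C₁/C₂) / (t₂ − t₁) = ln(1.05/0.218) / (44.3 − 17.5)
  = 1.572 / 26.80 = 0.05866 h⁻¹
t½ = ln2 / k = 0.693147 / 0.05866 = 11.82 h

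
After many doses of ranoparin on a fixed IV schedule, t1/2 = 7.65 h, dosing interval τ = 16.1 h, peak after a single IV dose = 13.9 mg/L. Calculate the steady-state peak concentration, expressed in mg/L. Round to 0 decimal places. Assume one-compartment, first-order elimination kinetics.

k = ln2 / t½ = 0.693147 / 7.65 = 0.09061 h⁻¹
e^(−kτ) = e^(−0.09061 × 16.1) = 0.2325
Accumulation ratio R = 1 / (1 − e^(−kτ)) = 1 / (1 − 0.2325) = 1.303
Steady-state peak = C₀ × R = 13.9 × 1.303 = 18.11 mg/L

18 mg/L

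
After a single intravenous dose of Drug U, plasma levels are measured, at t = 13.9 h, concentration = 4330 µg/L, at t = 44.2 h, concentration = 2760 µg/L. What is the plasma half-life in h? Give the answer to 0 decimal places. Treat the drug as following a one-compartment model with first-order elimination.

k = ln(C₁/C₂) / (t₂ − t₁) = ln(4330/2760) / (44.2 − 13.9)
  = 0.4503 / 30.30 = 0.01486 h⁻¹
t½ = ln2 / k = 0.693147 / 0.01486 = 46.65 h

47 h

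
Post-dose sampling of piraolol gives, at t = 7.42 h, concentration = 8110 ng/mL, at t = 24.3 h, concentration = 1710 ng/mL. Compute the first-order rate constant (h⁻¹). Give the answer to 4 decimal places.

0.0922 h⁻¹

k = ln(C₁/C₂) / (t₂ − t₁) = ln(8110/1710) / (24.3 − 7.42)
  = 1.557 / 16.88 = 0.09224 h⁻¹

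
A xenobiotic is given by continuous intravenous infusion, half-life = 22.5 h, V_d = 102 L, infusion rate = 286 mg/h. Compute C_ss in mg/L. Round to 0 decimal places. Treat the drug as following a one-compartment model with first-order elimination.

k = ln2 / t½ = 0.693147 / 22.5 = 0.03081 h⁻¹
CL = k × Vd = 0.03081 × 102 = 3.143 L/h
At steady state Css = R₀ / CL = 286 / 3.143 = 91.00 mg/L

91 mg/L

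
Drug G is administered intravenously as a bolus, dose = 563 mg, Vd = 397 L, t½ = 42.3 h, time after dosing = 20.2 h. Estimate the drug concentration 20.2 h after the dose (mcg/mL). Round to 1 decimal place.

C₀ = Dose / Vd = 563.0 / 397 = 1.418 mg/L
k = ln2 / t½ = 0.693147 / 42.3 = 0.01639 h⁻¹
C = C₀ · e^(−k·t) = 1.418 × e^(−0.01639 × 20.2)
  = 1.418 × 0.7181 = 1.018 mg/L
(1.018 mg/L = 1.018 mcg/mL)

1.0 mcg/mL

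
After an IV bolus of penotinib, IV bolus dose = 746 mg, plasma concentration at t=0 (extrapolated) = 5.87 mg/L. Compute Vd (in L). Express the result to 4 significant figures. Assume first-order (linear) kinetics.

127.1 L

Vd = Dose / C₀ = 746.0 / 5.87 = 127.1 L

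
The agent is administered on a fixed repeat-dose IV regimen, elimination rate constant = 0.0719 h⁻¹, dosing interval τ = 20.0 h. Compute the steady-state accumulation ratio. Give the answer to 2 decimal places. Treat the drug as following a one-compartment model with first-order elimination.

e^(−kτ) = e^(−0.07190 × 20.0) = 0.2374
Accumulation ratio R = 1 / (1 − e^(−kτ)) = 1 / (1 − 0.2374) = 1.311

1.31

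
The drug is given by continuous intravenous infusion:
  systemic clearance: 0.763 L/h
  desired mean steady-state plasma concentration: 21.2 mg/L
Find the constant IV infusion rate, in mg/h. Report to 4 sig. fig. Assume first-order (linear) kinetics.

At steady state, infusion rate R₀ = Css × CL = 21.2 × 0.7630 = 16.18 mg/h

16.18 mg/h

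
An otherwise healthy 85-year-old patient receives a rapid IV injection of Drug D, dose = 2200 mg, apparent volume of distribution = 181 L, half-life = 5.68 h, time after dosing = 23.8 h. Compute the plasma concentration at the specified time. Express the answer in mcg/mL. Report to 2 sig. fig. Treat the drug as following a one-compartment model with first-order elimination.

C₀ = Dose / Vd = 2200 / 181 = 12.15 mg/L
k = ln2 / t½ = 0.693147 / 5.68 = 0.1220 h⁻¹
C = C₀ · e^(−k·t) = 12.15 × e^(−0.1220 × 23.8)
  = 12.15 × 0.05483 = 0.6662 mg/L
(0.6662 mg/L = 0.6662 mcg/mL)

0.67 mcg/mL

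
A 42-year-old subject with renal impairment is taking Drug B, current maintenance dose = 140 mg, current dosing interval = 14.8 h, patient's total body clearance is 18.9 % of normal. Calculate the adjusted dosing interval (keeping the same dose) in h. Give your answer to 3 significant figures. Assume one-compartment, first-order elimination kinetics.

78.3 h

To keep the same average steady-state level, dosing rate must scale with clearance.
CL ratio = 18.9 / 100 = 0.1890
New interval (same dose) = 14.8 / 0.1890 = 78.31 h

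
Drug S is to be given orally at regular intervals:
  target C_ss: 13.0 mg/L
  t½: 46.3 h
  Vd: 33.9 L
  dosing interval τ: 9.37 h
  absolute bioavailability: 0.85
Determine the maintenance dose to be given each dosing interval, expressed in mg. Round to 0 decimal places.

k = ln2 / t½ = 0.693147 / 46.3 = 0.01497 h⁻¹
CL = k × Vd = 0.01497 × 33.9 = 0.5075 L/h
At steady state, F × (Dose/τ) = Css × CL.
Dose = Css × CL × τ / F = 13.0 × 0.5075 × 9.37 / 0.85 = 72.73 mg

73 mg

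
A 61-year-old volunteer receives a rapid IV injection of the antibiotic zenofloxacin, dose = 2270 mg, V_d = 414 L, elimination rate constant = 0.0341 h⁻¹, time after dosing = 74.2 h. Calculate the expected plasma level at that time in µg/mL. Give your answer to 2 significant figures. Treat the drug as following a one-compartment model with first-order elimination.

0.44 µg/mL

C₀ = Dose / Vd = 2270 / 414 = 5.483 mg/L
C = C₀ · e^(−k·t) = 5.483 × e^(−0.03410 × 74.2)
  = 5.483 × 0.07964 = 0.4367 mg/L
(0.4367 mg/L = 0.4367 µg/mL)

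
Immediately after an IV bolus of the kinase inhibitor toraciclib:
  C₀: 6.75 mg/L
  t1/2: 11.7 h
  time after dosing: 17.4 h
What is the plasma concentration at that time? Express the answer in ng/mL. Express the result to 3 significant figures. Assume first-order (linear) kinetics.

k = ln2 / t½ = 0.693147 / 11.7 = 0.05924 h⁻¹
C = C₀ · e^(−k·t) = 6.750 × e^(−0.05924 × 17.4)
  = 6.750 × 0.3567 = 2.408 mg/L
Convert: 2.408 mg/L × 1000 = 2408 ng/mL

2410 ng/mL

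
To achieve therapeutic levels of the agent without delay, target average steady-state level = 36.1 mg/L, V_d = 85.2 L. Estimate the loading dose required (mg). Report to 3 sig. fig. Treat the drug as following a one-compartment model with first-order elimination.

3080 mg

LD = Css × Vd = 36.1 × 85.2 = 3076 mg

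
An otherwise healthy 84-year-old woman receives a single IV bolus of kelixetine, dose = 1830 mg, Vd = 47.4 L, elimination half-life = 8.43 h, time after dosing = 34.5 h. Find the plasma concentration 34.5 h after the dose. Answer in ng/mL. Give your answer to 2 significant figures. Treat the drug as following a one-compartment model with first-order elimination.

2300 ng/mL

C₀ = Dose / Vd = 1830 / 47.4 = 38.61 mg/L
k = ln2 / t½ = 0.693147 / 8.43 = 0.08222 h⁻¹
C = C₀ · e^(−k·t) = 38.61 × e^(−0.08222 × 34.5)
  = 38.61 × 0.05863 = 2.264 mg/L
Convert: 2.264 mg/L × 1000 = 2264 ng/mL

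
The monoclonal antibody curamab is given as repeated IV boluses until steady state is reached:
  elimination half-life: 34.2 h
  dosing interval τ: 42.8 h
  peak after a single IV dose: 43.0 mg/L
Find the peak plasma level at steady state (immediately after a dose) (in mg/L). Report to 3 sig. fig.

74.1 mg/L

k = ln2 / t½ = 0.693147 / 34.2 = 0.02027 h⁻¹
e^(−kτ) = e^(−0.02027 × 42.8) = 0.4200
Accumulation ratio R = 1 / (1 − e^(−kτ)) = 1 / (1 − 0.4200) = 1.724
Steady-state peak = C₀ × R = 43.0 × 1.724 = 74.13 mg/L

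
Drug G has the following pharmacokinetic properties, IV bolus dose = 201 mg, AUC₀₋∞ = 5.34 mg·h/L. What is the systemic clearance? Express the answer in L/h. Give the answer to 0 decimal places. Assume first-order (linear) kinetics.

CL = Dose / AUC = 201 / 5.34 = 37.64 L/h

38 L/h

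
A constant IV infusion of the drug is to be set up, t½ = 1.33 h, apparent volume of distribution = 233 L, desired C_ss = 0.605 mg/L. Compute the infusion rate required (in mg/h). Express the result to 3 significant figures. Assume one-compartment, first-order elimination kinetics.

73.5 mg/h

k = ln2 / t½ = 0.693147 / 1.33 = 0.5212 h⁻¹
CL = k × Vd = 0.5212 × 233 = 121.4 L/h
At steady state, infusion rate R₀ = Css × CL = 0.605 × 121.4 = 73.45 mg/h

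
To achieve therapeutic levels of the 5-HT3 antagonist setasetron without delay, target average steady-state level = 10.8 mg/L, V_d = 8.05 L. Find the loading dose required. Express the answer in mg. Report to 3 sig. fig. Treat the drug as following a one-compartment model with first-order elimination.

86.9 mg

LD = Css × Vd = 10.8 × 8.05 = 86.94 mg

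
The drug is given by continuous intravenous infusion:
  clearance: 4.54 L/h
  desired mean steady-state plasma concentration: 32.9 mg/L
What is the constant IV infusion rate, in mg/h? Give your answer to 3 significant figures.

At steady state, infusion rate R₀ = Css × CL = 32.9 × 4.540 = 149.4 mg/h

149 mg/h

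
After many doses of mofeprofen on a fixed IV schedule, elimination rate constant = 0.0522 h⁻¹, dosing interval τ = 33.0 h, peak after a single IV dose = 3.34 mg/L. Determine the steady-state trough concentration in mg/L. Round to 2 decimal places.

e^(−kτ) = e^(−0.05220 × 33.0) = 0.1786
Accumulation ratio R = 1 / (1 − e^(−kτ)) = 1 / (1 − 0.1786) = 1.217
Steady-state trough = C₀ × R × e^(−kτ) = 3.34 × 1.217 × 0.1786 = 0.7260 mg/L

0.73 mg/L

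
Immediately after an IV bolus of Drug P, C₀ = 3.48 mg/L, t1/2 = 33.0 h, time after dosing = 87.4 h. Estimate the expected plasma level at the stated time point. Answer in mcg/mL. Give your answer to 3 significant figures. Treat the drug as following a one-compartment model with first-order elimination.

0.555 mcg/mL

k = ln2 / t½ = 0.693147 / 33.0 = 0.02100 h⁻¹
C = C₀ · e^(−k·t) = 3.480 × e^(−0.02100 × 87.4)
  = 3.480 × 0.1595 = 0.5551 mg/L
(0.5551 mg/L = 0.5551 mcg/mL)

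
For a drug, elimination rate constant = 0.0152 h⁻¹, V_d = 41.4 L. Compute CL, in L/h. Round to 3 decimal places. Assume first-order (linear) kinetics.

CL = k × Vd = 0.0152 × 41.4 = 0.6293 L/h

0.629 L/h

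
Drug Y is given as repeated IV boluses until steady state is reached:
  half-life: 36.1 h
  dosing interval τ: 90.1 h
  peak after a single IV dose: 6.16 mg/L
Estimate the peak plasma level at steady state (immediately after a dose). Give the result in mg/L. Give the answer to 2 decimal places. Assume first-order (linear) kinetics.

7.49 mg/L

k = ln2 / t½ = 0.693147 / 36.1 = 0.01920 h⁻¹
e^(−kτ) = e^(−0.01920 × 90.1) = 0.1773
Accumulation ratio R = 1 / (1 − e^(−kτ)) = 1 / (1 − 0.1773) = 1.216
Steady-state peak = C₀ × R = 6.16 × 1.216 = 7.491 mg/L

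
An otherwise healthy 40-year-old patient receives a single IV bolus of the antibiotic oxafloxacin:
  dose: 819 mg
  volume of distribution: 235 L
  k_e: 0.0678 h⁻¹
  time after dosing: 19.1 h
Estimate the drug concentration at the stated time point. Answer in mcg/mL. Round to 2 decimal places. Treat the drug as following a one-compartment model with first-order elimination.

C₀ = Dose / Vd = 819.0 / 235 = 3.485 mg/L
C = C₀ · e^(−k·t) = 3.485 × e^(−0.06780 × 19.1)
  = 3.485 × 0.2739 = 0.9545 mg/L
(0.9545 mg/L = 0.9545 mcg/mL)

0.95 mcg/mL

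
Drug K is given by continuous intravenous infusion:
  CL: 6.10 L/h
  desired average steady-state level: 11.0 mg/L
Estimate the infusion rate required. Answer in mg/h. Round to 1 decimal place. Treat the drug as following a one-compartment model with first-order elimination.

At steady state, infusion rate R₀ = Css × CL = 11.0 × 6.100 = 67.10 mg/h

67.1 mg/h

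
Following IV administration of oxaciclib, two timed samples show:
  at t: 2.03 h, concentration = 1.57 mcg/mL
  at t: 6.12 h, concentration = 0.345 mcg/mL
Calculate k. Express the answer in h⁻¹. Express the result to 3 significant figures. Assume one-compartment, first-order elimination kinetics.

k = ln(C₁/C₂) / (t₂ − t₁) = ln(1.57/0.345) / (6.12 − 2.03)
  = 1.515 / 4.090 = 0.3704 h⁻¹

0.370 h⁻¹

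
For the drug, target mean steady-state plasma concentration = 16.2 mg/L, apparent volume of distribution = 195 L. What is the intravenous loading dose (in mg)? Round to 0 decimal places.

LD = Css × Vd = 16.2 × 195 = 3159 mg

3159 mg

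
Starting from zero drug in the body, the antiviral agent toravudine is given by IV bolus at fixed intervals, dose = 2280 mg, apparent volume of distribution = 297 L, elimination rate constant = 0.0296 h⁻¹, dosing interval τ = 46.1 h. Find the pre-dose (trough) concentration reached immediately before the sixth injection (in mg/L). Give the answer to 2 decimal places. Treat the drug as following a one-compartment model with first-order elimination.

2.63 mg/L

C₀ per dose = Dose / Vd = 2280 / 297 = 7.677 mg/L
Fraction remaining after one interval: r = e^(−kτ) = e^(−0.02960 × 46.1) = 0.2555
Before dose 6, 5 doses have been given (aged 1τ, 2τ, 3τ, 4τ, 5τ).
C_trough = C₀ × (r + r² + … + r^5) = C₀ × r(1−r^5)/(1−r)
        = 7.677 × 0.2555 × (1 − 0.001089) / (1 − 0.2555) = 2.632 mg/L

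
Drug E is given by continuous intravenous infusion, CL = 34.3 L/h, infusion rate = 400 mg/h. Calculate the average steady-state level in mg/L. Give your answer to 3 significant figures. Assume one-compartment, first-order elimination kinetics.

11.7 mg/L

At steady state Css = R₀ / CL = 400 / 34.30 = 11.66 mg/L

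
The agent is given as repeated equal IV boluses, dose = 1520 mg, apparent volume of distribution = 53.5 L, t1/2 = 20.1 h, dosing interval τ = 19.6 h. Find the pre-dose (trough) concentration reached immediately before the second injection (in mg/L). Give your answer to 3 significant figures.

14.5 mg/L

C₀ per dose = Dose / Vd = 1520 / 53.5 = 28.41 mg/L
k = ln2 / t½ = 0.693147 / 20.1 = 0.03448 h⁻¹
Fraction remaining after one interval: r = e^(−kτ) = e^(−0.03448 × 19.6) = 0.5087
Before dose 2, 1 dose has been given (aged 1τ).
C_trough = C₀ × r = 28.41 × 0.5087 = 14.45 mg/L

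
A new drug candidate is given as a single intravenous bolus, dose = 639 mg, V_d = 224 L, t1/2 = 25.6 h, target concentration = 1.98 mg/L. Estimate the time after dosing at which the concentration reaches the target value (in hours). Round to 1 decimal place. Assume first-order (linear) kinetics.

13.5 h

C₀ = Dose / Vd = 639.0 / 224 = 2.853 mg/L
k = ln2 / t½ = 0.693147 / 25.6 = 0.02708 h⁻¹
t = ln(C₀ / C) / k = ln(2.853 / 1.98) / 0.02708
  = ln(1.441) / 0.02708 = 0.3653 / 0.02708 = 13.49 h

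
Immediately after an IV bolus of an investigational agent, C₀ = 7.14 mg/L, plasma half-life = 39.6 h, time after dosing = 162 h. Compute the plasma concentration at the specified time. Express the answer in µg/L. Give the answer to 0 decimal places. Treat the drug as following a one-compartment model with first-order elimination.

419 µg/L

k = ln2 / t½ = 0.693147 / 39.6 = 0.01750 h⁻¹
C = C₀ · e^(−k·t) = 7.140 × e^(−0.01750 × 162)
  = 7.140 × 0.05872 = 0.4193 mg/L
Convert: 0.4193 mg/L × 1000 = 419.3 µg/L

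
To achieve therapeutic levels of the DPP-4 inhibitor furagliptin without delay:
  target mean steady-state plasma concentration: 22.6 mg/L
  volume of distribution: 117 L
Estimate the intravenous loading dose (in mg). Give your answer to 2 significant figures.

LD = Css × Vd = 22.6 × 117 = 2644 mg

2600 mg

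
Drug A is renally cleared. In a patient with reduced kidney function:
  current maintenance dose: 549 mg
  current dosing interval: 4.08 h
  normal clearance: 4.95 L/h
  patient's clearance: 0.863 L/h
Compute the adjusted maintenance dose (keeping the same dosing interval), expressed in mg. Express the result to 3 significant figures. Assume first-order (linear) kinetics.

To keep the same average steady-state level, dosing rate must scale with clearance.
CL ratio = 0.863 / 4.95 = 0.1743
New dose (same interval) = 549 × 0.1743 = 95.69 mg

95.7 mg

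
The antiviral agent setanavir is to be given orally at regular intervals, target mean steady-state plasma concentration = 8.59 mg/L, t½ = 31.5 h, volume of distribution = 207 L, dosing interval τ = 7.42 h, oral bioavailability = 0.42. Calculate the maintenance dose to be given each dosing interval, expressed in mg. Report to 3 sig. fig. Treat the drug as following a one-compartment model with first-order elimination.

691 mg

k = ln2 / t½ = 0.693147 / 31.5 = 0.02200 h⁻¹
CL = k × Vd = 0.02200 × 207 = 4.554 L/h
At steady state, F × (Dose/τ) = Css × CL.
Dose = Css × CL × τ / F = 8.59 × 4.554 × 7.42 / 0.42 = 691.1 mg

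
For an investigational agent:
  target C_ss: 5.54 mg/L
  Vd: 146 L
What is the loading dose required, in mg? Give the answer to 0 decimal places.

LD = Css × Vd = 5.54 × 146 = 808.8 mg

809 mg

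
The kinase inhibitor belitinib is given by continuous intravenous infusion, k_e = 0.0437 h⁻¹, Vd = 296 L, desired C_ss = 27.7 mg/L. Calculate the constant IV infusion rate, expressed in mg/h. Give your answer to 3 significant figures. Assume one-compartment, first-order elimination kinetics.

CL = k × Vd = 0.04370 × 296 = 12.94 L/h
At steady state, infusion rate R₀ = Css × CL = 27.7 × 12.94 = 358.4 mg/h

358 mg/h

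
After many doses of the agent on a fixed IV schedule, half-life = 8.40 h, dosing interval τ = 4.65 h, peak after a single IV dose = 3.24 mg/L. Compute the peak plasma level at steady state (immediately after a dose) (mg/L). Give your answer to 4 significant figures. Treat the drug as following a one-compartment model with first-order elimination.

k = ln2 / t½ = 0.693147 / 8.40 = 0.08252 h⁻¹
e^(−kτ) = e^(−0.08252 × 4.65) = 0.6813
Accumulation ratio R = 1 / (1 − e^(−kτ)) = 1 / (1 − 0.6813) = 3.138
Steady-state peak = C₀ × R = 3.24 × 3.138 = 10.17 mg/L

10.17 mg/L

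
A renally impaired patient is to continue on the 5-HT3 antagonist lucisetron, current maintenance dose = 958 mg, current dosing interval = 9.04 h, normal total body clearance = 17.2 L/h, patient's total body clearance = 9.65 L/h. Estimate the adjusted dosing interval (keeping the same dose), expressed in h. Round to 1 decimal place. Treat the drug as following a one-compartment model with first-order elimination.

To keep the same average steady-state level, dosing rate must scale with clearance.
CL ratio = 9.65 / 17.2 = 0.5610
New interval (same dose) = 9.04 / 0.5610 = 16.11 h

16.1 h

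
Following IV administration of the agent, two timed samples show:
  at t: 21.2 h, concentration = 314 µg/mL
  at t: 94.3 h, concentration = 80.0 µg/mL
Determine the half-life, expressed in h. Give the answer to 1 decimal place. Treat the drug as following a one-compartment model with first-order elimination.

k = ln(C₁/C₂) / (t₂ − t₁) = ln(314/80.0) / (94.3 − 21.2)
  = 1.367 / 73.10 = 0.01870 h⁻¹
t½ = ln2 / k = 0.693147 / 0.01870 = 37.07 h

37.1 h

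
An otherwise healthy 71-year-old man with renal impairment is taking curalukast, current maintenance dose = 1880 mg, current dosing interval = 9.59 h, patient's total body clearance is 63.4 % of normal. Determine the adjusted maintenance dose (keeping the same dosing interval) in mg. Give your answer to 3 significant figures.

1190 mg

To keep the same average steady-state level, dosing rate must scale with clearance.
CL ratio = 63.4 / 100 = 0.6340
New dose (same interval) = 1880 × 0.6340 = 1192 mg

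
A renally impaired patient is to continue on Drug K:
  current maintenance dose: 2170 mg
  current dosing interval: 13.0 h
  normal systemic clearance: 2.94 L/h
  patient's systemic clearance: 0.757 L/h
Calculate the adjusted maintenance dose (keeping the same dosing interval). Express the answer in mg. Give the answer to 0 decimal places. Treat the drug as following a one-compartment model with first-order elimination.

To keep the same average steady-state level, dosing rate must scale with clearance.
CL ratio = 0.757 / 2.94 = 0.2575
New dose (same interval) = 2170 × 0.2575 = 558.8 mg

559 mg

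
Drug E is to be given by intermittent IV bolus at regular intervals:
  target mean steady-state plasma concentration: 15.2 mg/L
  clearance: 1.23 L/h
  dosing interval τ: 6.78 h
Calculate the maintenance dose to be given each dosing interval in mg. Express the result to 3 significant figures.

127 mg

At steady state, Dose/τ = Css × CL.
Dose = Css × CL × τ = 15.2 × 1.230 × 6.78 = 126.8 mg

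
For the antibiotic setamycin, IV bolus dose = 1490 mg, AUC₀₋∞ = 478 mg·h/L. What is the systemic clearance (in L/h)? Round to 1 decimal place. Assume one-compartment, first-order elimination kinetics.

3.1 L/h

CL = Dose / AUC = 1490 / 478 = 3.117 L/h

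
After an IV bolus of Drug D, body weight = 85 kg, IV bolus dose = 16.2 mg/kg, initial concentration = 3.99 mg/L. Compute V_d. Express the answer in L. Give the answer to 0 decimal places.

Dose = 16.2 × 85 = 1377 mg
Vd = Dose / C₀ = 1377 / 3.99 = 345.1 L

345 L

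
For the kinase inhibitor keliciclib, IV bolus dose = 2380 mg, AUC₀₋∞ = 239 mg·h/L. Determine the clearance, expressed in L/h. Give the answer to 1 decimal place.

10.0 L/h

CL = Dose / AUC = 2380 / 239 = 9.958 L/h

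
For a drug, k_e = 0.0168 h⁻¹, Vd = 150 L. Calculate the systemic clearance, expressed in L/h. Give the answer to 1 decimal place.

2.5 L/h

CL = k × Vd = 0.0168 × 150 = 2.520 L/h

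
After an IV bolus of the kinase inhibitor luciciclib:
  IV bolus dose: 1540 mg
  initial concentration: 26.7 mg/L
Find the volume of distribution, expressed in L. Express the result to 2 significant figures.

Vd = Dose / C₀ = 1540 / 26.7 = 57.68 L

58 L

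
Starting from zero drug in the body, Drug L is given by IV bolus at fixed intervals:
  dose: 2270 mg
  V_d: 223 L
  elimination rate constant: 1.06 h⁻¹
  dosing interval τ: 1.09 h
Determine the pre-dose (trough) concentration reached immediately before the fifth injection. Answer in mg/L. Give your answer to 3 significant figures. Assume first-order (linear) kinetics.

C₀ per dose = Dose / Vd = 2270 / 223 = 10.18 mg/L
Fraction remaining after one interval: r = e^(−kτ) = e^(−1.060 × 1.09) = 0.3149
Before dose 5, 4 doses have been given (aged 1τ, 2τ, 3τ, 4τ).
C_trough = C₀ × (r + r² + … + r^4) = C₀ × r(1−r^4)/(1−r)
        = 10.18 × 0.3149 × (1 − 0.009833) / (1 − 0.3149) = 4.633 mg/L

4.63 mg/L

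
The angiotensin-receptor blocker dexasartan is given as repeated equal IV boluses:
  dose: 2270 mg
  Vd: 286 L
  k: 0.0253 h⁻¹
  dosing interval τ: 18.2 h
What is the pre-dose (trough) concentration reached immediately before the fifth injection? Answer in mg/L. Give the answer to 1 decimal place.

11.4 mg/L

C₀ per dose = Dose / Vd = 2270 / 286 = 7.937 mg/L
Fraction remaining after one interval: r = e^(−kτ) = e^(−0.02530 × 18.2) = 0.6310
Before dose 5, 4 doses have been given (aged 1τ, 2τ, 3τ, 4τ).
C_trough = C₀ × (r + r² + … + r^4) = C₀ × r(1−r^4)/(1−r)
        = 7.937 × 0.6310 × (1 − 0.1585) / (1 − 0.6310) = 11.42 mg/L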